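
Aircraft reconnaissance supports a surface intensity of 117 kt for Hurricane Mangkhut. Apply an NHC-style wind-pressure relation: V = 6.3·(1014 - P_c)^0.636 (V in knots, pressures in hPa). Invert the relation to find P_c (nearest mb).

915 mb

ΔP = (V / 6.3)^(1/0.636) = (117/6.3)^1.572.
117/6.3 = 18.571; 18.571^1.572 ≈ 98.86 mb.
P_c = 1014 − 98.86 = 915.14 ≈ 915 mb.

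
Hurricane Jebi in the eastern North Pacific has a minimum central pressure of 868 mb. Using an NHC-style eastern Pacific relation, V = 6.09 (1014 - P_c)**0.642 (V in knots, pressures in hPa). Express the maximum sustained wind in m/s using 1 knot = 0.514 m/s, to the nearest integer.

77 m/s

ΔP = 1014 − 868 = 146 mb.
V ≈ 6.09 × 146^0.642 = 6.09 × 24.520 ≈ 149.325 kt.
149.325 × 0.514 ≈ 76.75 m/s → 77 m/s.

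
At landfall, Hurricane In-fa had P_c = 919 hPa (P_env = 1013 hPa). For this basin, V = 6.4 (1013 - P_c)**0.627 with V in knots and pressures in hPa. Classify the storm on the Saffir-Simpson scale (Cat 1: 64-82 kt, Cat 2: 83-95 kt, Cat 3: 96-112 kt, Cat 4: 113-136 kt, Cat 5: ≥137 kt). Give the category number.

ΔP = 1013 − 919 = 94 hPa.
V ≈ 6.4 × 94^0.627 = 6.4 × 17.26 ≈ 110 kt.
110 kt falls in the Category 3 band.

3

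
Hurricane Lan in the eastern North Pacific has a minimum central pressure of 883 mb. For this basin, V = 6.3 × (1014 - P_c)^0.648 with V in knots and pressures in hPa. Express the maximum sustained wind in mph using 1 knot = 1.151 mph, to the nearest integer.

ΔP = 1014 − 883 = 131 mb.
V ≈ 6.3 × 131^0.648 = 6.3 × 23.550 ≈ 148.365 kt.
148.365 × 1.151 ≈ 170.77 mph → 171 mph.

171 mph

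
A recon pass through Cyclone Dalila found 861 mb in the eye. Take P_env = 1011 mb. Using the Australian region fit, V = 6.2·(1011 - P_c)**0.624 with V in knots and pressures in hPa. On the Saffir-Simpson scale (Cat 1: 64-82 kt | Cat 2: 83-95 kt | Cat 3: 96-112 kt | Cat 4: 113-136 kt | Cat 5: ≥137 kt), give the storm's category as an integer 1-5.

ΔP = 1011 − 861 = 150 mb.
V ≈ 6.2 × 150^0.624 = 6.2 × 22.80 ≈ 141 kt.
141 kt falls in the Category 5 band.

5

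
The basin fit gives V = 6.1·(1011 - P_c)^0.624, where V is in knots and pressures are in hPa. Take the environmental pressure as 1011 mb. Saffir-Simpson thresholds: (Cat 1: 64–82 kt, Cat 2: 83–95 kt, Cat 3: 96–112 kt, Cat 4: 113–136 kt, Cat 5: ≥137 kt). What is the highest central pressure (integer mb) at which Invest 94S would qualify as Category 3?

928 mb

Category 3 begins at V = 96 kt.
Required ΔP = (96/6.1)^(1/0.624) = 15.738^1.603 ≈ 82.83 mb.
P_c ≤ 1011 − 82.83 = 928.17, so the highest integer P_c is 928 mb.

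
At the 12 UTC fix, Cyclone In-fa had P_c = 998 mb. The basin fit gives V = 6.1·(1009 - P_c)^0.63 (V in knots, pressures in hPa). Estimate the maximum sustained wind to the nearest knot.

28 kt

ΔP = 1009 − 998 = 11 mb.
11^0.63 ≈ 4.530.
V ≈ 6.1 × 4.530 ≈ 27.6 kt.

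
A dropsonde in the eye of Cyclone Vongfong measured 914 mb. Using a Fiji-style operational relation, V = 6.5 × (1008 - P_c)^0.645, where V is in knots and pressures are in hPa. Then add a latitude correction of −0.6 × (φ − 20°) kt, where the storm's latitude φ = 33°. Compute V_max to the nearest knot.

ΔP = 1008 − 914 = 94 mb.
94^0.645 ≈ 18.736.
V ≈ 6.5 × 18.736 ≈ 121.8 kt.
Latitude correction: −0.6 × (33 − 20) = -7.8 kt.
Corrected V ≈ 114 kt → 114 kt.

114 kt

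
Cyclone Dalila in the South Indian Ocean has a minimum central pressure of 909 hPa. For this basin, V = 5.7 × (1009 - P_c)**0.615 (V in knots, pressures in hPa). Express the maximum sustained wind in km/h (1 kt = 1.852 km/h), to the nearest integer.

ΔP = 1009 − 909 = 100 hPa.
V ≈ 5.7 × 100^0.615 = 5.7 × 16.982 ≈ 96.800 kt.
96.800 × 1.852 ≈ 179.27 km/h → 179 km/h.

179 km/h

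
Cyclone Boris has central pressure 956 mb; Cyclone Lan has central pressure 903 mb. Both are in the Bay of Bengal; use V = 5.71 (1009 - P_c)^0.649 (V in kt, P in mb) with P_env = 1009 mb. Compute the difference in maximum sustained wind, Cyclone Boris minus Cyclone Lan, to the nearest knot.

Cyclone Boris: ΔP = 53; V ≈ 5.71 × 53^0.649 ≈ 75.11 kt.
Cyclone Lan: ΔP = 106; V ≈ 5.71 × 106^0.649 ≈ 117.78 kt.
Difference ≈ 75.11 − 117.78 = -42.67 → -43 kt.

-43 kt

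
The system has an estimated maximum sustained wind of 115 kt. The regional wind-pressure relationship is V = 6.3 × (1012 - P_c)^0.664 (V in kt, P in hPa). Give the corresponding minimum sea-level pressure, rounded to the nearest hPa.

ΔP = (V / 6.3)^(1/0.664) = (115/6.3)^1.506.
115/6.3 = 18.254; 18.254^1.506 ≈ 79.37 hPa.
P_c = 1012 − 79.37 = 932.63 ≈ 933 hPa.

933 hPa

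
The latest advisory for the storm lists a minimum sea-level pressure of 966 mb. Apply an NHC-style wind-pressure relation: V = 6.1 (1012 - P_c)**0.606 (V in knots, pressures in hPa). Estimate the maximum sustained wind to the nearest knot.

62 kt

ΔP = 1012 − 966 = 46 mb.
46^0.606 ≈ 10.177.
V ≈ 6.1 × 10.177 ≈ 62.1 kt.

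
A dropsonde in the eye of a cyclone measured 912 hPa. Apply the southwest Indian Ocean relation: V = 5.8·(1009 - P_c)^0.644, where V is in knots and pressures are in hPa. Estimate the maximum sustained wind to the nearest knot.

110 kt

ΔP = 1009 − 912 = 97 hPa.
97^0.644 ≈ 19.032.
V ≈ 5.8 × 19.032 ≈ 110.4 kt.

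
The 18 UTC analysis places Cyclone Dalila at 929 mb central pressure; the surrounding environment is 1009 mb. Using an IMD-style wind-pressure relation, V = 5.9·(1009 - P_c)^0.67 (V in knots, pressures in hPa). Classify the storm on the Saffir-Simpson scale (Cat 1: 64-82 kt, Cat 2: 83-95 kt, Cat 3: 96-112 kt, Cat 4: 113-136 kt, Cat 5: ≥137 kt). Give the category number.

3

ΔP = 1009 − 929 = 80 mb.
V ≈ 5.9 × 80^0.67 = 5.9 × 18.84 ≈ 111 kt.
111 kt falls in the Category 3 band.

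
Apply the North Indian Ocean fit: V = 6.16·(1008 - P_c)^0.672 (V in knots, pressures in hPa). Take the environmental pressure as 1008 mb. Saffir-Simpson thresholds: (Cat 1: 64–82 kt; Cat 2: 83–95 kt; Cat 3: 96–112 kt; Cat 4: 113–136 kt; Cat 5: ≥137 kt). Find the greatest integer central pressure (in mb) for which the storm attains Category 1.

Category 1 begins at V = 64 kt.
Required ΔP = (64/6.16)^(1/0.672) = 10.390^1.488 ≈ 32.57 mb.
P_c ≤ 1008 − 32.57 = 975.43, so the highest integer P_c is 975 mb.

975 mb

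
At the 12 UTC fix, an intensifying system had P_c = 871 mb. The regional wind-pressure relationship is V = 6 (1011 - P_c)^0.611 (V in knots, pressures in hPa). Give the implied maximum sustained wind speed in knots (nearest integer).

123 kt

ΔP = 1011 − 871 = 140 mb.
140^0.611 ≈ 20.478.
V ≈ 6 × 20.478 ≈ 122.9 kt.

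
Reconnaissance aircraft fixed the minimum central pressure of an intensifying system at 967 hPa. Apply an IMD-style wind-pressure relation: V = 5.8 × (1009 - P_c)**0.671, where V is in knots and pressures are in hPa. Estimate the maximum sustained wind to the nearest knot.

71 kt

ΔP = 1009 − 967 = 42 hPa.
42^0.671 ≈ 12.280.
V ≈ 5.8 × 12.280 ≈ 71.2 kt.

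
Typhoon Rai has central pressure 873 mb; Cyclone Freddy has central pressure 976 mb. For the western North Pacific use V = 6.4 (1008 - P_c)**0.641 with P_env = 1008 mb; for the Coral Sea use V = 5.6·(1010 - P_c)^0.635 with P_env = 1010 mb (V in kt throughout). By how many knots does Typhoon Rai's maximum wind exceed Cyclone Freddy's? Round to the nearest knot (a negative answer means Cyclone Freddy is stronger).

96 kt

Typhoon Rai: ΔP = 135; V ≈ 6.4 × 135^0.641 ≈ 148.50 kt.
Cyclone Freddy: ΔP = 34; V ≈ 5.6 × 34^0.635 ≈ 52.56 kt.
Difference ≈ 148.50 − 52.56 = 95.94 → 96 kt.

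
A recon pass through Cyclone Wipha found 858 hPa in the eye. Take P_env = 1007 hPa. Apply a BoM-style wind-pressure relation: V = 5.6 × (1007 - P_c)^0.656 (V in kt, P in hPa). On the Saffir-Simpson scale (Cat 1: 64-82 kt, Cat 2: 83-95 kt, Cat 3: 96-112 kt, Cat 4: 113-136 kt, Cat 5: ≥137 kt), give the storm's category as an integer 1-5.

5

ΔP = 1007 − 858 = 149 hPa.
V ≈ 5.6 × 149^0.656 = 5.6 × 26.64 ≈ 149 kt.
149 kt falls in the Category 5 band.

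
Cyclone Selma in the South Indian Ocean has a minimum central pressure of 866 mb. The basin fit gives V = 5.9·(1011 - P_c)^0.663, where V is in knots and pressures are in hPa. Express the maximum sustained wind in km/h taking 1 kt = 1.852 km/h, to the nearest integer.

ΔP = 1011 − 866 = 145 mb.
V ≈ 5.9 × 145^0.663 = 5.9 × 27.101 ≈ 159.897 kt.
159.897 × 1.852 ≈ 296.13 km/h → 296 km/h.

296 km/h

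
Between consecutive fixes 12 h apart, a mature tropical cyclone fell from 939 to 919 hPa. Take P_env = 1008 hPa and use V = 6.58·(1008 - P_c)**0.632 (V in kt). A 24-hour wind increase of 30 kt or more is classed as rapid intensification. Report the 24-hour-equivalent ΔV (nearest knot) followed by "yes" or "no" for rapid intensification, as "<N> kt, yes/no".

33 kt, yes

V₁: ΔP = 69, V ≈ 6.58 × 69^0.632 ≈ 95.58 kt.
V₂: ΔP = 89, V ≈ 6.58 × 89^0.632 ≈ 112.26 kt.
ΔV over 12 h = 16.68 kt → 24 h equivalent = 16.68 × 24/12 ≈ 33.36 kt.
33 kt ≥ 30 kt ⇒ rapid intensification.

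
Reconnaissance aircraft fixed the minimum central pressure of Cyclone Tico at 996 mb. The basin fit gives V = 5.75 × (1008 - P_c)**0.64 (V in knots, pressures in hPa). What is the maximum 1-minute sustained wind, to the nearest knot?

ΔP = 1008 − 996 = 12 mb.
12^0.64 ≈ 4.905.
V ≈ 5.75 × 4.905 ≈ 28.2 kt.

28 kt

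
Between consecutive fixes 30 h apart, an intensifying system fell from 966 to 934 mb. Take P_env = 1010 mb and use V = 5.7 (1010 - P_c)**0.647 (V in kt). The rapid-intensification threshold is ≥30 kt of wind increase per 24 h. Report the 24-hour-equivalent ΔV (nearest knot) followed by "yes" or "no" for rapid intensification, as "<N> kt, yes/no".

22 kt, no

V₁: ΔP = 44, V ≈ 5.7 × 44^0.647 ≈ 65.95 kt.
V₂: ΔP = 76, V ≈ 5.7 × 76^0.647 ≈ 93.92 kt.
ΔV over 30 h = 27.97 kt → 24 h equivalent = 27.97 × 24/30 ≈ 22.38 kt.
22 kt < 30 kt ⇒ not rapid intensification.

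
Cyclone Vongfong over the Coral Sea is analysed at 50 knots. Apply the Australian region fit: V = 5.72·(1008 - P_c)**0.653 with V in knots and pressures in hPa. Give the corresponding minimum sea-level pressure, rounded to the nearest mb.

ΔP = (V / 5.72)^(1/0.653) = (50/5.72)^1.531.
50/5.72 = 8.741; 8.741^1.531 ≈ 27.66 mb.
P_c = 1008 − 27.66 = 980.34 ≈ 980 mb.

980 mb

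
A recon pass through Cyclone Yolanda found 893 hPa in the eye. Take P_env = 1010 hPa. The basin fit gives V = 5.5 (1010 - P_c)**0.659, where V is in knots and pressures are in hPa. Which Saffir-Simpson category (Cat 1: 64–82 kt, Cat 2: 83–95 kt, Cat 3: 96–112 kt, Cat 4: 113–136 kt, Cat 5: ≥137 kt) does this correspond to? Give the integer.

ΔP = 1010 − 893 = 117 hPa.
V ≈ 5.5 × 117^0.659 = 5.5 × 23.06 ≈ 127 kt.
127 kt falls in the Category 4 band.

4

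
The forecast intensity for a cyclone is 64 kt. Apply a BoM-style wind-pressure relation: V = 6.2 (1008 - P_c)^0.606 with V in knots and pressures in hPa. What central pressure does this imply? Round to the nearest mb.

ΔP = (V / 6.2)^(1/0.606) = (64/6.2)^1.650.
64/6.2 = 10.323; 10.323^1.650 ≈ 47.09 mb.
P_c = 1008 − 47.09 = 960.91 ≈ 961 mb.

961 mb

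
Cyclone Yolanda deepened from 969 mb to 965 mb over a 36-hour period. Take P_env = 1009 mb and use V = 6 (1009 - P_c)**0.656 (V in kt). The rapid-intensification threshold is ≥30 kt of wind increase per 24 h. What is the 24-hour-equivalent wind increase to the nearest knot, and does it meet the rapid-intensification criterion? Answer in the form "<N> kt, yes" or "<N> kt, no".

V₁: ΔP = 40, V ≈ 6 × 40^0.656 ≈ 67.47 kt.
V₂: ΔP = 44, V ≈ 6 × 44^0.656 ≈ 71.82 kt.
ΔV over 36 h = 4.35 kt → 24 h equivalent = 4.35 × 24/36 ≈ 2.90 kt.
3 kt < 30 kt ⇒ not rapid intensification.

3 kt, no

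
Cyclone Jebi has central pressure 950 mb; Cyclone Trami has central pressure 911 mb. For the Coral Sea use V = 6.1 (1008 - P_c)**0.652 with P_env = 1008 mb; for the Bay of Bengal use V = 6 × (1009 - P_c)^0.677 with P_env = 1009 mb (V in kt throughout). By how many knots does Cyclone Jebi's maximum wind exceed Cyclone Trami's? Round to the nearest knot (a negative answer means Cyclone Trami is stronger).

-48 kt

Cyclone Jebi: ΔP = 58; V ≈ 6.1 × 58^0.652 ≈ 86.12 kt.
Cyclone Trami: ΔP = 98; V ≈ 6 × 98^0.677 ≈ 133.72 kt.
Difference ≈ 86.12 − 133.72 = -47.60 → -48 kt.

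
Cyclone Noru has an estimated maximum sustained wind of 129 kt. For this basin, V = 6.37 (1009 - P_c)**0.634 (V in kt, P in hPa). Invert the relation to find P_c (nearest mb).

894 mb

ΔP = (V / 6.37)^(1/0.634) = (129/6.37)^1.577.
129/6.37 = 20.251; 20.251^1.577 ≈ 114.99 mb.
P_c = 1009 − 114.99 = 894.01 ≈ 894 mb.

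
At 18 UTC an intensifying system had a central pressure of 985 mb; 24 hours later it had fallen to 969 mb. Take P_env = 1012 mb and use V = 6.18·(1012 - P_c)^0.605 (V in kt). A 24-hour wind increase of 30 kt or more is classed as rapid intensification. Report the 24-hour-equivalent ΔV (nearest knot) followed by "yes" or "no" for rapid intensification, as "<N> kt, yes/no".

15 kt, no

V₁: ΔP = 27, V ≈ 6.18 × 27^0.605 ≈ 45.39 kt.
V₂: ΔP = 43, V ≈ 6.18 × 43^0.605 ≈ 60.15 kt.
ΔV over 24 h = 14.76 kt → 24 h equivalent = 14.76 × 24/24 ≈ 14.76 kt.
15 kt < 30 kt ⇒ not rapid intensification.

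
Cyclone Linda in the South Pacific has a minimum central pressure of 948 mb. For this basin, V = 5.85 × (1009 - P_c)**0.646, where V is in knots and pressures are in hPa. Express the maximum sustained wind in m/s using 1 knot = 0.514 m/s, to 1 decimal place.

42.8 m/s

ΔP = 1009 − 948 = 61 mb.
V ≈ 5.85 × 61^0.646 = 5.85 × 14.234 ≈ 83.268 kt.
83.268 × 0.514 ≈ 42.80 m/s → 42.8 m/s.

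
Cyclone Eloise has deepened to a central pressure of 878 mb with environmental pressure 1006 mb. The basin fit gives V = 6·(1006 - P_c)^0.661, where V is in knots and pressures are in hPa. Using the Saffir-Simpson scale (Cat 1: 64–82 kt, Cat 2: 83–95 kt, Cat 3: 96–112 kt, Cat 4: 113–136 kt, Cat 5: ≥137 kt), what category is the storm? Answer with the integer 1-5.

5

ΔP = 1006 − 878 = 128 mb.
V ≈ 6 × 128^0.661 = 6 × 24.71 ≈ 148 kt.
148 kt falls in the Category 5 band.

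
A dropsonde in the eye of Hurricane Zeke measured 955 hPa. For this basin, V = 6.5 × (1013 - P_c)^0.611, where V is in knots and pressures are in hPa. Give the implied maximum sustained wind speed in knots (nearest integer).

ΔP = 1013 − 955 = 58 hPa.
58^0.611 ≈ 11.952.
V ≈ 6.5 × 11.952 ≈ 77.7 kt.

78 kt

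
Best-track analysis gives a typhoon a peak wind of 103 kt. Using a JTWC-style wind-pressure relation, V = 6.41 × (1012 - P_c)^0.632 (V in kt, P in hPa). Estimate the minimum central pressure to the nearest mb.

ΔP = (V / 6.41)^(1/0.632) = (103/6.41)^1.582.
103/6.41 = 16.069; 16.069^1.582 ≈ 80.95 mb.
P_c = 1012 − 80.95 = 931.05 ≈ 931 mb.

931 mb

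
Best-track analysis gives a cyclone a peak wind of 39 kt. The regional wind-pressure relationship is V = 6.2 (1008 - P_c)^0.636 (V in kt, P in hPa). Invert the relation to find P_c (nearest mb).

ΔP = (V / 6.2)^(1/0.636) = (39/6.2)^1.572.
39/6.2 = 6.290; 6.290^1.572 ≈ 18.02 mb.
P_c = 1008 − 18.02 = 989.98 ≈ 990 mb.

990 mb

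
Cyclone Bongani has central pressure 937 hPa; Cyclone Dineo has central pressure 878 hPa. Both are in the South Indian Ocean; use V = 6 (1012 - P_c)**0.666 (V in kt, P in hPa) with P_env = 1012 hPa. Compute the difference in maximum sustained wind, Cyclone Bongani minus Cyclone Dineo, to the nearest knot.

Cyclone Bongani: ΔP = 75; V ≈ 6 × 75^0.666 ≈ 106.40 kt.
Cyclone Dineo: ΔP = 134; V ≈ 6 × 134^0.666 ≈ 156.60 kt.
Difference ≈ 106.40 − 156.60 = -50.20 → -50 kt.

-50 kt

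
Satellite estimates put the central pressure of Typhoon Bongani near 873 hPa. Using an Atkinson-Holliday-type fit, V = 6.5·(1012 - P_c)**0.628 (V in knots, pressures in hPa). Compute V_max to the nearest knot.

ΔP = 1012 − 873 = 139 hPa.
139^0.628 ≈ 22.172.
V ≈ 6.5 × 22.172 ≈ 144.1 kt.

144 kt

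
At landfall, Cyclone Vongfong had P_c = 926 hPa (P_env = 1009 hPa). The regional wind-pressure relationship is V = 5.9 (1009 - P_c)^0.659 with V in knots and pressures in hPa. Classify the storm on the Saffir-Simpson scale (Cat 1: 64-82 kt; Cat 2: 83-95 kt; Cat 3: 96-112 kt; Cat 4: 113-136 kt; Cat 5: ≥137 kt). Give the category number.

ΔP = 1009 − 926 = 83 hPa.
V ≈ 5.9 × 83^0.659 = 5.9 × 18.39 ≈ 109 kt.
109 kt falls in the Category 3 band.

3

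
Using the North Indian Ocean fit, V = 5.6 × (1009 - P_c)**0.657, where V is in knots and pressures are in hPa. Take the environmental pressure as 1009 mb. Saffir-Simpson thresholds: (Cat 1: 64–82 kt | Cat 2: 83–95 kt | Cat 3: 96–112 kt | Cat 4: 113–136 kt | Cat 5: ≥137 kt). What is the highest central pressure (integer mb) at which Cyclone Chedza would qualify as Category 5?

879 mb

Category 5 begins at V = 137 kt.
Required ΔP = (137/5.6)^(1/0.657) = 24.464^1.522 ≈ 129.85 mb.
P_c ≤ 1009 − 129.85 = 879.15, so the highest integer P_c is 879 mb.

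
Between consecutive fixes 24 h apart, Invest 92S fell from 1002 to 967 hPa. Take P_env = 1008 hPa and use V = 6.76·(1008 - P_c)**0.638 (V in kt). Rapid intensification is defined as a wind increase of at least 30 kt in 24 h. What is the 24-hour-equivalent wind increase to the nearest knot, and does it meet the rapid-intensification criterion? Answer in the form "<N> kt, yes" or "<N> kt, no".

V₁: ΔP = 6, V ≈ 6.76 × 6^0.638 ≈ 21.20 kt.
V₂: ΔP = 41, V ≈ 6.76 × 41^0.638 ≈ 72.26 kt.
ΔV over 24 h = 51.06 kt → 24 h equivalent = 51.06 × 24/24 ≈ 51.06 kt.
51 kt ≥ 30 kt ⇒ rapid intensification.

51 kt, yes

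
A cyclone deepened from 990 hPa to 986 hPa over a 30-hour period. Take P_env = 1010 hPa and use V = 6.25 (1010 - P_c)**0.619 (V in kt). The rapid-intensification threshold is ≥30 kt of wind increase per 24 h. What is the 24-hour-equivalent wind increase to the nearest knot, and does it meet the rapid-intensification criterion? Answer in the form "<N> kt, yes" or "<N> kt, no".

4 kt, no

V₁: ΔP = 20, V ≈ 6.25 × 20^0.619 ≈ 39.92 kt.
V₂: ΔP = 24, V ≈ 6.25 × 24^0.619 ≈ 44.69 kt.
ΔV over 30 h = 4.77 kt → 24 h equivalent = 4.77 × 24/30 ≈ 3.82 kt.
4 kt < 30 kt ⇒ not rapid intensification.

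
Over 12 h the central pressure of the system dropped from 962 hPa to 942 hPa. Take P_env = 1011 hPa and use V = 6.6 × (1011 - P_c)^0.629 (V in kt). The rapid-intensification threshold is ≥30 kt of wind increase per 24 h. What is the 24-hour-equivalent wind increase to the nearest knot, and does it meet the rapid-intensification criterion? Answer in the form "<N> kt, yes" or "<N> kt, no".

V₁: ΔP = 49, V ≈ 6.6 × 49^0.629 ≈ 76.33 kt.
V₂: ΔP = 69, V ≈ 6.6 × 69^0.629 ≈ 94.66 kt.
ΔV over 12 h = 18.33 kt → 24 h equivalent = 18.33 × 24/12 ≈ 36.66 kt.
37 kt ≥ 30 kt ⇒ rapid intensification.

37 kt, yes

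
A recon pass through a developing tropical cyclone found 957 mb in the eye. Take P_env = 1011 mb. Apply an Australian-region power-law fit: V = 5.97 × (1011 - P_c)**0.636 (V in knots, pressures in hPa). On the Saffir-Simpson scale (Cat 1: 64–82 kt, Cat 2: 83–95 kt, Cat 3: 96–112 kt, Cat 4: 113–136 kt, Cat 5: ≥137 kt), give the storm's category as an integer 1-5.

1

ΔP = 1011 − 957 = 54 mb.
V ≈ 5.97 × 54^0.636 = 5.97 × 12.64 ≈ 75 kt.
75 kt falls in the Category 1 band.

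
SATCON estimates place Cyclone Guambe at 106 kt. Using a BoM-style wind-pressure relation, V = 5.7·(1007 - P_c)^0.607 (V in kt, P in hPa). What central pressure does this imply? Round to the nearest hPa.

884 hPa

ΔP = (V / 5.7)^(1/0.607) = (106/5.7)^1.647.
106/5.7 = 18.596; 18.596^1.647 ≈ 123.40 hPa.
P_c = 1007 − 123.40 = 883.60 ≈ 884 hPa.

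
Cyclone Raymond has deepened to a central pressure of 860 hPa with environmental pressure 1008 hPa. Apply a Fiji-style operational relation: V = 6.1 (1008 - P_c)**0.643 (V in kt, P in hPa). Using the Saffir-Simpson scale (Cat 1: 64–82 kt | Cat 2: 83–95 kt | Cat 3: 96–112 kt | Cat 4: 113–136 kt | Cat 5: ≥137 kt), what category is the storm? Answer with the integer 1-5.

ΔP = 1008 − 860 = 148 hPa.
V ≈ 6.1 × 148^0.643 = 6.1 × 24.86 ≈ 152 kt.
152 kt falls in the Category 5 band.

5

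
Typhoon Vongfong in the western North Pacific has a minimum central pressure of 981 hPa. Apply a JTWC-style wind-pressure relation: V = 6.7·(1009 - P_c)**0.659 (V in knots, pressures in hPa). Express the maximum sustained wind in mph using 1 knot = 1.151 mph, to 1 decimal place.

69.3 mph

ΔP = 1009 − 981 = 28 hPa.
V ≈ 6.7 × 28^0.659 = 6.7 × 8.988 ≈ 60.222 kt.
60.222 × 1.151 ≈ 69.32 mph → 69.3 mph.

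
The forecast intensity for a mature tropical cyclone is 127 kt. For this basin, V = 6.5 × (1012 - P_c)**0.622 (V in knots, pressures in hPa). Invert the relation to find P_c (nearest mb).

ΔP = (V / 6.5)^(1/0.622) = (127/6.5)^1.608.
127/6.5 = 19.538; 19.538^1.608 ≈ 118.96 mb.
P_c = 1012 − 118.96 = 893.04 ≈ 893 mb.

893 mb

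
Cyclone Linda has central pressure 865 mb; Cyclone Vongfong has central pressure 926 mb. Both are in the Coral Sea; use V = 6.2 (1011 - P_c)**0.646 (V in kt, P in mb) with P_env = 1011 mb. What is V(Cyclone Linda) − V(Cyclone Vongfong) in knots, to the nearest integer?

46 kt

Cyclone Linda: ΔP = 146; V ≈ 6.2 × 146^0.646 ≈ 155.08 kt.
Cyclone Vongfong: ΔP = 85; V ≈ 6.2 × 85^0.646 ≈ 109.34 kt.
Difference ≈ 155.08 − 109.34 = 45.74 → 46 kt.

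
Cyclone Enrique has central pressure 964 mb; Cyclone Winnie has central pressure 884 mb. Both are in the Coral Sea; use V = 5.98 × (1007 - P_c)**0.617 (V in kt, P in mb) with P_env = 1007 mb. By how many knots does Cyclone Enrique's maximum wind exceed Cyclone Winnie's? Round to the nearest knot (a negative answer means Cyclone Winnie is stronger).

-56 kt

Cyclone Enrique: ΔP = 43; V ≈ 5.98 × 43^0.617 ≈ 60.89 kt.
Cyclone Winnie: ΔP = 123; V ≈ 5.98 × 123^0.617 ≈ 116.46 kt.
Difference ≈ 60.89 − 116.46 = -55.57 → -56 kt.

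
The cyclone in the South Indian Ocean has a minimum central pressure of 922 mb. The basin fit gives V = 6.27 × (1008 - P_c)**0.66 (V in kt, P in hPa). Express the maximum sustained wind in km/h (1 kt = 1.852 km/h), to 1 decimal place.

ΔP = 1008 − 922 = 86 mb.
V ≈ 6.27 × 86^0.66 = 6.27 × 18.913 ≈ 118.587 kt.
118.587 × 1.852 ≈ 219.62 km/h → 219.6 km/h.

219.6 km/h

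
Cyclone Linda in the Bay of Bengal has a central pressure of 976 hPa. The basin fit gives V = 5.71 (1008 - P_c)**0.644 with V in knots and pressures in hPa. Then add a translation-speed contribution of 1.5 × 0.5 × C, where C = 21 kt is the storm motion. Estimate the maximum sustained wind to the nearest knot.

69 kt

ΔP = 1008 − 976 = 32 hPa.
32^0.644 ≈ 9.318.
V ≈ 5.71 × 9.318 ≈ 53.2 kt.
Translation term: 1.5 × 0.5 × 21 = 15.75 kt.
Corrected V ≈ 68.95 kt → 69 kt.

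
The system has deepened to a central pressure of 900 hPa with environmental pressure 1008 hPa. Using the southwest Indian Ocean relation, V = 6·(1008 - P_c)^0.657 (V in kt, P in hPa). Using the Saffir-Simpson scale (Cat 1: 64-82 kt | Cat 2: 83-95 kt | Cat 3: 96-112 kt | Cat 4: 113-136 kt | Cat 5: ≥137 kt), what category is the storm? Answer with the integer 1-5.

ΔP = 1008 − 900 = 108 hPa.
V ≈ 6 × 108^0.657 = 6 × 21.68 ≈ 130 kt.
130 kt falls in the Category 4 band.

4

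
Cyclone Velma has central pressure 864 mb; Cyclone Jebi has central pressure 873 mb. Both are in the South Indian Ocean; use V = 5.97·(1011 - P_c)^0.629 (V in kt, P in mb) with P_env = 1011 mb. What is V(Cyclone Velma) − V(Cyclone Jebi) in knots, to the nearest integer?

5 kt

Cyclone Velma: ΔP = 147; V ≈ 5.97 × 147^0.629 ≈ 137.79 kt.
Cyclone Jebi: ΔP = 138; V ≈ 5.97 × 138^0.629 ≈ 132.42 kt.
Difference ≈ 137.79 − 132.42 = 5.37 → 5 kt.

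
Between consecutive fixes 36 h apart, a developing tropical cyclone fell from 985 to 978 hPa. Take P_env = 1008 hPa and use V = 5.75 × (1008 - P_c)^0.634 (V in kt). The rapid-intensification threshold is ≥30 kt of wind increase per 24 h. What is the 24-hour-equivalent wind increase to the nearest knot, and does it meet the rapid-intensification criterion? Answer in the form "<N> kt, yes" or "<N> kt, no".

5 kt, no

V₁: ΔP = 23, V ≈ 5.75 × 23^0.634 ≈ 41.98 kt.
V₂: ΔP = 30, V ≈ 5.75 × 30^0.634 ≈ 49.68 kt.
ΔV over 36 h = 7.70 kt → 24 h equivalent = 7.70 × 24/36 ≈ 5.13 kt.
5 kt < 30 kt ⇒ not rapid intensification.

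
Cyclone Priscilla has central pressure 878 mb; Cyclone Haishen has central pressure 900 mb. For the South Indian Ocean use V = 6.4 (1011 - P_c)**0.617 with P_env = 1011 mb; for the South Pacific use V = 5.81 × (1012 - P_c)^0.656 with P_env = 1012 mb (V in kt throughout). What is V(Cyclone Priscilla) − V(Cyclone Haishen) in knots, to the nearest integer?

Cyclone Priscilla: ΔP = 133; V ≈ 6.4 × 133^0.617 ≈ 130.80 kt.
Cyclone Haishen: ΔP = 112; V ≈ 5.81 × 112^0.656 ≈ 128.37 kt.
Difference ≈ 130.80 − 128.37 = 2.43 → 2 kt.

2 kt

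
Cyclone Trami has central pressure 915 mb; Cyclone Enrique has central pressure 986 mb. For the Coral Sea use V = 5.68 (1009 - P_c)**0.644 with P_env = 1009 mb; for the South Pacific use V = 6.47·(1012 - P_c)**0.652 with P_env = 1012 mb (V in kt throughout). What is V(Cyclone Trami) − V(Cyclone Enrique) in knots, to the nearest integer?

Cyclone Trami: ΔP = 94; V ≈ 5.68 × 94^0.644 ≈ 105.94 kt.
Cyclone Enrique: ΔP = 26; V ≈ 6.47 × 26^0.652 ≈ 54.13 kt.
Difference ≈ 105.94 − 54.13 = 51.81 → 52 kt.

52 kt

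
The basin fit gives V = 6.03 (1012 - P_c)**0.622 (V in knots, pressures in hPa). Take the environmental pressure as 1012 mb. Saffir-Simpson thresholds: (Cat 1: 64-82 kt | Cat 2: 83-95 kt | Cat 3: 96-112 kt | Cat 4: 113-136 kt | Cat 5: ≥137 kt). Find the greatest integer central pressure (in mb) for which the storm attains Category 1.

967 mb

Category 1 begins at V = 64 kt.
Required ΔP = (64/6.03)^(1/0.622) = 10.614^1.608 ≈ 44.60 mb.
P_c ≤ 1012 − 44.60 = 967.40, so the highest integer P_c is 967 mb.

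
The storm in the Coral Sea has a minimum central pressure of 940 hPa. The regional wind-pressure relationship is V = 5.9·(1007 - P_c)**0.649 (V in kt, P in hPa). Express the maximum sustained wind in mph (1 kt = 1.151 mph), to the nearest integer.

104 mph

ΔP = 1007 − 940 = 67 hPa.
V ≈ 5.9 × 67^0.649 = 5.9 × 15.315 ≈ 90.360 kt.
90.360 × 1.151 ≈ 104.00 mph → 104 mph.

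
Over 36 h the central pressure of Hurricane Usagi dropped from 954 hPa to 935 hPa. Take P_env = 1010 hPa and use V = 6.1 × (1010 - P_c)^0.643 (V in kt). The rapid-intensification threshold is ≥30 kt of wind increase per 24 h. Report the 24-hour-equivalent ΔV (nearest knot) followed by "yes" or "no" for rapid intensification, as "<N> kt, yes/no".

V₁: ΔP = 56, V ≈ 6.1 × 56^0.643 ≈ 81.17 kt.
V₂: ΔP = 75, V ≈ 6.1 × 75^0.643 ≈ 97.95 kt.
ΔV over 36 h = 16.78 kt → 24 h equivalent = 16.78 × 24/36 ≈ 11.19 kt.
11 kt < 30 kt ⇒ not rapid intensification.

11 kt, no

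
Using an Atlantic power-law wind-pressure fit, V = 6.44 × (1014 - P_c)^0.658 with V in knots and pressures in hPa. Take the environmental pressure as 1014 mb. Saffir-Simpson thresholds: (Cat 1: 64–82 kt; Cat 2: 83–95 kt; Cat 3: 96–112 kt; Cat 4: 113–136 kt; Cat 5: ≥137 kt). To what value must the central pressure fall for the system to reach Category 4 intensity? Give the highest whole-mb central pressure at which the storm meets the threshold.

Category 4 begins at V = 113 kt.
Required ΔP = (113/6.44)^(1/0.658) = 17.547^1.520 ≈ 77.78 mb.
P_c ≤ 1014 − 77.78 = 936.22, so the highest integer P_c is 936 mb.

936 mb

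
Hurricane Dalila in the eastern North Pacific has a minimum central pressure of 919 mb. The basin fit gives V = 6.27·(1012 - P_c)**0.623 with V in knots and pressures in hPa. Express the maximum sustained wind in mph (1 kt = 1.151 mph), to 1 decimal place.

ΔP = 1012 − 919 = 93 mb.
V ≈ 6.27 × 93^0.623 = 6.27 × 16.841 ≈ 105.592 kt.
105.592 × 1.151 ≈ 121.54 mph → 121.5 mph.

121.5 mph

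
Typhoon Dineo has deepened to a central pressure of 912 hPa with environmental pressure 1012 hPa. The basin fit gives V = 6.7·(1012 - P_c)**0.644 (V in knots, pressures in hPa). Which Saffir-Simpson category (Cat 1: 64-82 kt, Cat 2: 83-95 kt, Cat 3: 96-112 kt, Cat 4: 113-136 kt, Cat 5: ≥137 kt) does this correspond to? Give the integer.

ΔP = 1012 − 912 = 100 hPa.
V ≈ 6.7 × 100^0.644 = 6.7 × 19.41 ≈ 130 kt.
130 kt falls in the Category 4 band.

4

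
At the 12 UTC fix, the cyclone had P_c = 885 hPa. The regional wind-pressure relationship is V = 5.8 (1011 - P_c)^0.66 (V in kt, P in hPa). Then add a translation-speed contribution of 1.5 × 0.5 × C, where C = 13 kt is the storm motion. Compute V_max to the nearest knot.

ΔP = 1011 − 885 = 126 hPa.
126^0.66 ≈ 24.336.
V ≈ 5.8 × 24.336 ≈ 141.1 kt.
Translation term: 1.5 × 0.5 × 13 = 9.75 kt.
Corrected V ≈ 150.85 kt → 151 kt.

151 kt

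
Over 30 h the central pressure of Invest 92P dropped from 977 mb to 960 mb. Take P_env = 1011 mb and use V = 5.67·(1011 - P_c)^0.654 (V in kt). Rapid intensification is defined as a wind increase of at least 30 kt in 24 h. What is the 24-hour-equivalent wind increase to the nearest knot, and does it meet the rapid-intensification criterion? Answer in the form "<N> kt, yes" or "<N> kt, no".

14 kt, no

V₁: ΔP = 34, V ≈ 5.67 × 34^0.654 ≈ 56.91 kt.
V₂: ΔP = 51, V ≈ 5.67 × 51^0.654 ≈ 74.19 kt.
ΔV over 30 h = 17.28 kt → 24 h equivalent = 17.28 × 24/30 ≈ 13.82 kt.
14 kt < 30 kt ⇒ not rapid intensification.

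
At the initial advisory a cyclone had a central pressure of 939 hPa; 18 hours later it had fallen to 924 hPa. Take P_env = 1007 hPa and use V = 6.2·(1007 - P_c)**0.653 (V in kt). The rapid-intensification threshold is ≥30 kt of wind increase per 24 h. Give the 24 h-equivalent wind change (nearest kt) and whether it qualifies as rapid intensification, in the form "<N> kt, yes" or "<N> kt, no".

V₁: ΔP = 68, V ≈ 6.2 × 68^0.653 ≈ 97.50 kt.
V₂: ΔP = 83, V ≈ 6.2 × 83^0.653 ≈ 111.06 kt.
ΔV over 18 h = 13.56 kt → 24 h equivalent = 13.56 × 24/18 ≈ 18.08 kt.
18 kt < 30 kt ⇒ not rapid intensification.

18 kt, no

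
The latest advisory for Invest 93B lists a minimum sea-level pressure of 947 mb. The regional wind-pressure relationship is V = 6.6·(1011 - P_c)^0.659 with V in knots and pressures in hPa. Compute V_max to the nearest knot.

ΔP = 1011 − 947 = 64 mb.
64^0.659 ≈ 15.498.
V ≈ 6.6 × 15.498 ≈ 102.3 kt.

102 kt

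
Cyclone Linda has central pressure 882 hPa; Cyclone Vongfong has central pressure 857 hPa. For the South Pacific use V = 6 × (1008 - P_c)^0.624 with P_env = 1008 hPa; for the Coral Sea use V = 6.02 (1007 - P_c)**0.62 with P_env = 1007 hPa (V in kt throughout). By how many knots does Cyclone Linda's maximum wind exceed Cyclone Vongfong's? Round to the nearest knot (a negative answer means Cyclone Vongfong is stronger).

-12 kt

Cyclone Linda: ΔP = 126; V ≈ 6 × 126^0.624 ≈ 122.68 kt.
Cyclone Vongfong: ΔP = 150; V ≈ 6.02 × 150^0.62 ≈ 134.52 kt.
Difference ≈ 122.68 − 134.52 = -11.84 → -12 kt.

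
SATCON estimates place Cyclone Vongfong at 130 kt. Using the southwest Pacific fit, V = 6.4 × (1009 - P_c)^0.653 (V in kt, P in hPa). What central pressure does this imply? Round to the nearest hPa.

ΔP = (V / 6.4)^(1/0.653) = (130/6.4)^1.531.
130/6.4 = 20.312; 20.312^1.531 ≈ 100.62 hPa.
P_c = 1009 − 100.62 = 908.38 ≈ 908 hPa.

908 hPa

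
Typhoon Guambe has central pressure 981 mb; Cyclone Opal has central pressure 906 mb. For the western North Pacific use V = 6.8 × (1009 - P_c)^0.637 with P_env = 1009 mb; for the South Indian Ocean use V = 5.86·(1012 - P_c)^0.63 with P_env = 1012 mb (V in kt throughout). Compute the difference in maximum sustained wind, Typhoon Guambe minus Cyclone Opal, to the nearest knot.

Typhoon Guambe: ΔP = 28; V ≈ 6.8 × 28^0.637 ≈ 56.80 kt.
Cyclone Opal: ΔP = 106; V ≈ 5.86 × 106^0.63 ≈ 110.62 kt.
Difference ≈ 56.80 − 110.62 = -53.82 → -54 kt.

-54 kt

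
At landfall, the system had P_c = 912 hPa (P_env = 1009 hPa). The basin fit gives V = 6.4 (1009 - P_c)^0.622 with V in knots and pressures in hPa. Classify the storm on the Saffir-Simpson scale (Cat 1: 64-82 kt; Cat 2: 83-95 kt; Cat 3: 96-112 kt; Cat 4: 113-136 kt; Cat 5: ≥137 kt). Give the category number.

3

ΔP = 1009 − 912 = 97 hPa.
V ≈ 6.4 × 97^0.622 = 6.4 × 17.21 ≈ 110 kt.
110 kt falls in the Category 3 band.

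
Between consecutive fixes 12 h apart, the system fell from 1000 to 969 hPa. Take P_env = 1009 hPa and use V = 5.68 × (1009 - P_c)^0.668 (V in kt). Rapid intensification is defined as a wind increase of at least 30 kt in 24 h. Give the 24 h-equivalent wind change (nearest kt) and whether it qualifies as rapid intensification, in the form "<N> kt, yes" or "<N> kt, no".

84 kt, yes

V₁: ΔP = 9, V ≈ 5.68 × 9^0.668 ≈ 24.65 kt.
V₂: ΔP = 40, V ≈ 5.68 × 40^0.668 ≈ 66.76 kt.
ΔV over 12 h = 42.11 kt → 24 h equivalent = 42.11 × 24/12 ≈ 84.22 kt.
84 kt ≥ 30 kt ⇒ rapid intensification.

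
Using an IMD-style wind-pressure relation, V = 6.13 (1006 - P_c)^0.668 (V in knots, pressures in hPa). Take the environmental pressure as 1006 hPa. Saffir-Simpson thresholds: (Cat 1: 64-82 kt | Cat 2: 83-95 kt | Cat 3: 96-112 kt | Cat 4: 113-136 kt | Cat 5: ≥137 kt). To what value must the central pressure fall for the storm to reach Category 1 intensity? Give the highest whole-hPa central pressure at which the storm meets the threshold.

972 hPa

Category 1 begins at V = 64 kt.
Required ΔP = (64/6.13)^(1/0.668) = 10.440^1.497 ≈ 33.50 hPa.
P_c ≤ 1006 − 33.50 = 972.50, so the highest integer P_c is 972 hPa.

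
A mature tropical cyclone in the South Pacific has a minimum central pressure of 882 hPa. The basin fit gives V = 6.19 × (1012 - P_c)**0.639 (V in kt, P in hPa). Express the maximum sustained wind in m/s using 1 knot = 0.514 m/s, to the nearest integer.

71 m/s

ΔP = 1012 − 882 = 130 hPa.
V ≈ 6.19 × 130^0.639 = 6.19 × 22.429 ≈ 138.835 kt.
138.835 × 0.514 ≈ 71.36 m/s → 71 m/s.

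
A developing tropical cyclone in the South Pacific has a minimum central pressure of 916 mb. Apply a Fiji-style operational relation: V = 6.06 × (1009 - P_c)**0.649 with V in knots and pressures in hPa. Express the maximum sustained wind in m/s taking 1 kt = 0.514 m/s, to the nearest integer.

ΔP = 1009 − 916 = 93 mb.
V ≈ 6.06 × 93^0.649 = 6.06 × 18.947 ≈ 114.820 kt.
114.820 × 0.514 ≈ 59.02 m/s → 59 m/s.

59 m/s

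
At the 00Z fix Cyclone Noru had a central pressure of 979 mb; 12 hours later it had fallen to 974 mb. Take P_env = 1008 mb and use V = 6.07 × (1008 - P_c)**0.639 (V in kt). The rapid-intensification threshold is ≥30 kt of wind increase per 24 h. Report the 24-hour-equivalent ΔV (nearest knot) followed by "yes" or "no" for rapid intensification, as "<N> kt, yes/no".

11 kt, no

V₁: ΔP = 29, V ≈ 6.07 × 29^0.639 ≈ 52.20 kt.
V₂: ΔP = 34, V ≈ 6.07 × 34^0.639 ≈ 57.78 kt.
ΔV over 12 h = 5.58 kt → 24 h equivalent = 5.58 × 24/12 ≈ 11.16 kt.
11 kt < 30 kt ⇒ not rapid intensification.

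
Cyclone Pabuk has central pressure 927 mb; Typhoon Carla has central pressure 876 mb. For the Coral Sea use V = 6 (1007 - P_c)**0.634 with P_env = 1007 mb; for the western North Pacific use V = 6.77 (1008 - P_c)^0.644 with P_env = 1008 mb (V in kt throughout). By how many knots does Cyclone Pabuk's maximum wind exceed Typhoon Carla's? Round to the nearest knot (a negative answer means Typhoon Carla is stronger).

-61 kt

Cyclone Pabuk: ΔP = 80; V ≈ 6 × 80^0.634 ≈ 96.54 kt.
Typhoon Carla: ΔP = 132; V ≈ 6.77 × 132^0.644 ≈ 157.12 kt.
Difference ≈ 96.54 − 157.12 = -60.58 → -61 kt.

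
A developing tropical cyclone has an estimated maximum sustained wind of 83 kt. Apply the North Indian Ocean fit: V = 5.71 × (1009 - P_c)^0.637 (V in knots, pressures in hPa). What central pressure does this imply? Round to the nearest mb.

942 mb

ΔP = (V / 5.71)^(1/0.637) = (83/5.71)^1.570.
83/5.71 = 14.536; 14.536^1.570 ≈ 66.81 mb.
P_c = 1009 − 66.81 = 942.19 ≈ 942 mb.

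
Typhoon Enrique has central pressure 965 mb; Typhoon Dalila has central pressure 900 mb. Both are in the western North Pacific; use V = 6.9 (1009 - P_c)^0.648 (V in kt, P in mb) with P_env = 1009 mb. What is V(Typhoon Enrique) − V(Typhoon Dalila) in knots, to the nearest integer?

-64 kt

Typhoon Enrique: ΔP = 44; V ≈ 6.9 × 44^0.648 ≈ 80.13 kt.
Typhoon Dalila: ΔP = 109; V ≈ 6.9 × 109^0.648 ≈ 144.25 kt.
Difference ≈ 80.13 − 144.25 = -64.12 → -64 kt.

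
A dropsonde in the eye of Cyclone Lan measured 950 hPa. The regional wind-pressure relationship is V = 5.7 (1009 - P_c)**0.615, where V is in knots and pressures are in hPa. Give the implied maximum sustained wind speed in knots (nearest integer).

ΔP = 1009 − 950 = 59 hPa.
59^0.615 ≈ 12.276.
V ≈ 5.7 × 12.276 ≈ 70.0 kt.

70 kt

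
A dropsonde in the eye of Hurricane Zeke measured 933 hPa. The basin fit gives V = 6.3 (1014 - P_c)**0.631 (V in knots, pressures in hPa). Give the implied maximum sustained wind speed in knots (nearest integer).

101 kt

ΔP = 1014 − 933 = 81 hPa.
81^0.631 ≈ 16.005.
V ≈ 6.3 × 16.005 ≈ 100.8 kt.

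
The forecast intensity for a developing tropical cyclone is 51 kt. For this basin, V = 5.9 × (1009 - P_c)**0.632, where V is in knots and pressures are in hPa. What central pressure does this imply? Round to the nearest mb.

ΔP = (V / 5.9)^(1/0.632) = (51/5.9)^1.582.
51/5.9 = 8.644; 8.644^1.582 ≈ 30.35 mb.
P_c = 1009 − 30.35 = 978.65 ≈ 979 mb.

979 mb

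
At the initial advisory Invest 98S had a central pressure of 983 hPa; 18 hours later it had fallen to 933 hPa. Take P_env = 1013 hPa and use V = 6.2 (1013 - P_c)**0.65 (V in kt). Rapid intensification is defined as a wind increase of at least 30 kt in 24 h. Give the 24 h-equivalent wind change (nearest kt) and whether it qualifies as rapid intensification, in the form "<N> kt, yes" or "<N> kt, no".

67 kt, yes

V₁: ΔP = 30, V ≈ 6.2 × 30^0.65 ≈ 56.56 kt.
V₂: ΔP = 80, V ≈ 6.2 × 80^0.65 ≈ 107.00 kt.
ΔV over 18 h = 50.44 kt → 24 h equivalent = 50.44 × 24/18 ≈ 67.25 kt.
67 kt ≥ 30 kt ⇒ rapid intensification.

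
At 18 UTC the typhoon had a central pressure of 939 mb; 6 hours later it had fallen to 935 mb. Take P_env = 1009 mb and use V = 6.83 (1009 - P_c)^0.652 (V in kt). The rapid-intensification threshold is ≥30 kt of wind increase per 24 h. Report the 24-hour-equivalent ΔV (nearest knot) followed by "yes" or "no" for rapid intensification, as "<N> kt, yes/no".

16 kt, no

V₁: ΔP = 70, V ≈ 6.83 × 70^0.652 ≈ 109.00 kt.
V₂: ΔP = 74, V ≈ 6.83 × 74^0.652 ≈ 113.02 kt.
ΔV over 6 h = 4.02 kt → 24 h equivalent = 4.02 × 24/6 ≈ 16.08 kt.
16 kt < 30 kt ⇒ not rapid intensification.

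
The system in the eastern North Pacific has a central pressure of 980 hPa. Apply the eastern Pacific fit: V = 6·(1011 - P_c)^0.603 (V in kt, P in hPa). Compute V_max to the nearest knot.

48 kt

ΔP = 1011 − 980 = 31 hPa.
31^0.603 ≈ 7.930.
V ≈ 6 × 7.930 ≈ 47.6 kt.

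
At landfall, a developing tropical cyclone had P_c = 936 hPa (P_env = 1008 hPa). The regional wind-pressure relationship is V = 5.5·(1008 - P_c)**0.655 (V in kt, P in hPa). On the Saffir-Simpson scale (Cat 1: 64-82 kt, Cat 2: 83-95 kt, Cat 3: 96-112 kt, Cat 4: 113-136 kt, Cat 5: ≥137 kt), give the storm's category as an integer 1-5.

ΔP = 1008 − 936 = 72 hPa.
V ≈ 5.5 × 72^0.655 = 5.5 × 16.46 ≈ 91 kt.
91 kt falls in the Category 2 band.

2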